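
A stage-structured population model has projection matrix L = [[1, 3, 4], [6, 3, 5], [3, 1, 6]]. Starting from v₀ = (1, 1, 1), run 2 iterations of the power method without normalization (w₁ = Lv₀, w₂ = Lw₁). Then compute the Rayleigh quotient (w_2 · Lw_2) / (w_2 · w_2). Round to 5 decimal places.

λ ≈ 10.23976

w1 = Lv₀ = (8, 14, 10)
w2 = Lw1 = (90, 140, 98)
Lw2 = (902, 1450, 998)
w2·Lw2 = 90·902 + 140·1450 + 98·998 = 381984; w2·w2 = 90·90 + 140·140 + 98·98 = 37304
λ ≈ 381984/37304 = 10.23976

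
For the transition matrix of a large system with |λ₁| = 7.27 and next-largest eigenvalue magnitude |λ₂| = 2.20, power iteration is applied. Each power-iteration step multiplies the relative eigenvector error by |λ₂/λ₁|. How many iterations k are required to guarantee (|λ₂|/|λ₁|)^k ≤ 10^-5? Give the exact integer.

10

|λ₂/λ₁| = 2.20/7.27 = 0.30261
Need k ≥ ln(10^-5) / ln(0.30261) = -11.5129 / -1.1953 ≈ 9.632
Smallest integer k satisfying the bound: 10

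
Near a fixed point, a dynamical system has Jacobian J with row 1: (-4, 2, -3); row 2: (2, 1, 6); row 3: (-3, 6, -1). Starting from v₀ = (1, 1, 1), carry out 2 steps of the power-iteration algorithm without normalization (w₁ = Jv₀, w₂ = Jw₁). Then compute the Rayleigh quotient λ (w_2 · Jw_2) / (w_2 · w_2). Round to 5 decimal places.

w1 = Jv₀ = (-5, 9, 2)
w2 = Jw1 = (32, 11, 67)
Jw2 = (-307, 477, -97)
w2·Jw2 = 32·(-307) + 11·477 + 67·(-97) = -11076; w2·w2 = 32·32 + 11·11 + 67·67 = 5634
λ ≈ -11076/5634 = -1.96592

-1.96592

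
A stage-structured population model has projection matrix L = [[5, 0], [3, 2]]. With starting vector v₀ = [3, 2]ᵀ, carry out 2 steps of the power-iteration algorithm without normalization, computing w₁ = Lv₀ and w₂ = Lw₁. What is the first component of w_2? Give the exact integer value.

w1 = Lv₀ = (5·3 + 0·2; 3·3 + 2·2) = (15, 13)
w2 = Lw1 = (5·15 + 0·13; 3·15 + 2·13) = (75, 71)
The requested component of w2 is 75.

75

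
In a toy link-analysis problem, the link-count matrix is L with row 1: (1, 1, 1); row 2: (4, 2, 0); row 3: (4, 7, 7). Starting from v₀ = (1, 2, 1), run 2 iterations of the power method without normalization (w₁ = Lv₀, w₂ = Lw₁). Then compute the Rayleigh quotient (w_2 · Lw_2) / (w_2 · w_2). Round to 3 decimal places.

8.476

w1 = Lv₀ = (1·1 + 1·2 + 1·1; 4·1 + 2·2 + 0·1; 4·1 + 7·2 + 7·1) = (4, 8, 25)
w2 = Lw1 = (1·4 + 1·8 + 1·25; 4·4 + 2·8 + 0·25; 4·4 + 7·8 + 7·25) = (37, 32, 247)
Lw2 = (316, 212, 2101)
w2·Lw2 = 37·316 + 32·212 + 247·2101 = 537423; w2·w2 = 37·37 + 32·32 + 247·247 = 63402
λ ≈ 537423/63402 = 8.476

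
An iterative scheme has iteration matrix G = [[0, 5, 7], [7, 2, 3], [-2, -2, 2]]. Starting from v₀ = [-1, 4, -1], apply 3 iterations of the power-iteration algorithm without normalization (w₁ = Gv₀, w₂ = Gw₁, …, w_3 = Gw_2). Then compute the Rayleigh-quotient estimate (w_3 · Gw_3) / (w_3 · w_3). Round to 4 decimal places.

w1 = Gv₀ = (13, -2, -8)
w2 = Gw1 = (-66, 63, -38)
w3 = Gw2 = (49, -450, -70)
Gw3 = (-2740, -767, 662)
w3·Gw3 = 49·(-2740) + (-450)·(-767) + (-70)·662 = 164550; w3·w3 = 49·49 + (-450)·(-450) + (-70)·(-70) = 209801
λ ≈ 164550/209801 = 0.7843

0.7843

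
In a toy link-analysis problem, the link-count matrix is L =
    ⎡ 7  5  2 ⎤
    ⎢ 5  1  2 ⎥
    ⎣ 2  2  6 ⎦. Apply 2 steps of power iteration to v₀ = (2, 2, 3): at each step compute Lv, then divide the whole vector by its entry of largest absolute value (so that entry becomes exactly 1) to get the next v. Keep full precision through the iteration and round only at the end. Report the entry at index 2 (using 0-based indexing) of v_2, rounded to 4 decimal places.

0.7159

Lv0 = (30.00000, 18.00000, 26.00000); divide by 30.00000 → v1 = (1.00000, 0.60000, 0.86667)
Lv1 = (11.73333, 7.33333, 8.40000); divide by 11.73333 → v2 = (1.00000, 0.62500, 0.71591)
Requested entry of v2: 252/352 = 0.7159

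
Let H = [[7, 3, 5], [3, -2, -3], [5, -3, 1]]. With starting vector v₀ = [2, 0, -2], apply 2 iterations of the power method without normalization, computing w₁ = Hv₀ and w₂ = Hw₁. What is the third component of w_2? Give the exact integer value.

w1 = Hv₀ = (4, 12, 8)
w2 = Hw1 = (104, -36, -8)
The requested component of w2 is -8.

-8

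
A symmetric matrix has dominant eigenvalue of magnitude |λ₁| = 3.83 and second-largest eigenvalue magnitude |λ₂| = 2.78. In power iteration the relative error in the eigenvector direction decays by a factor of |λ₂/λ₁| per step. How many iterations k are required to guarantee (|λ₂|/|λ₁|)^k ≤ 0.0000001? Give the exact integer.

|λ₂/λ₁| = 2.78/3.83 = 0.72585
Need k ≥ ln(0.0000001) / ln(0.72585) = -16.1181 / -0.3204 ≈ 50.304
Smallest integer k satisfying the bound: 51

51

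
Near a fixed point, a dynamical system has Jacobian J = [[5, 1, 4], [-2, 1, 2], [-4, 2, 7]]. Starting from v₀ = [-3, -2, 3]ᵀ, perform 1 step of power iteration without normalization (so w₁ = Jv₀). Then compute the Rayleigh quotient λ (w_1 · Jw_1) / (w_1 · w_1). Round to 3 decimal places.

λ ≈ 7.580

w1 = Jv₀ = (5·(-3) + 1·(-2) + 4·3; (-2)·(-3) + 1·(-2) + 2·3; (-4)·(-3) + 2·(-2) + 7·3) = (-5, 10, 29)
Jw1 = (101, 78, 243)
w1·Jw1 = (-5)·101 + 10·78 + 29·243 = 7322; w1·w1 = (-5)·(-5) + 10·10 + 29·29 = 966
λ ≈ 7322/966 = 7.580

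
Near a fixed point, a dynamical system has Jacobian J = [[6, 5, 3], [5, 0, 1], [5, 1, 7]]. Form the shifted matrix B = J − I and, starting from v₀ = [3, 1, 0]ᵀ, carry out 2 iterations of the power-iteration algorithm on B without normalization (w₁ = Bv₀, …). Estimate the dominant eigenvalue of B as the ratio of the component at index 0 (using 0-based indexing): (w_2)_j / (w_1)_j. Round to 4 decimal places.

B = J − I has rows (5, 5, 3); (5, -1, 1); (5, 1, 6)
w1 = Bv₀ = (5·3 + 5·1 + 3·0; 5·3 + (-1)·1 + 1·0; 5·3 + 1·1 + 6·0) = (20, 14, 16)
w2 = Bw1 = (5·20 + 5·14 + 3·16; 5·20 + (-1)·14 + 1·16; 5·20 + 1·14 + 6·16) = (218, 102, 210)
Ratio: 218/20 = 10.9000

μ ≈ 10.9000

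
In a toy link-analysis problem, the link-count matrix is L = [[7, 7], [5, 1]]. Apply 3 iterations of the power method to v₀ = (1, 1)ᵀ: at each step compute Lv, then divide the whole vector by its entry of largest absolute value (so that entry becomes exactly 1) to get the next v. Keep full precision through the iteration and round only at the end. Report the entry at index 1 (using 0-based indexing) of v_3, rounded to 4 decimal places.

Lv0 = (14.00000, 6.00000); divide by 14.00000 → v1 = (1.00000, 0.42857)
Lv1 = (10.00000, 5.42857); divide by 10.00000 → v2 = (1.00000, 0.54286)
Lv2 = (10.80000, 5.54286); divide by 10.80000 → v3 = (1.00000, 0.51323)
Requested entry of v3: 776/1512 = 0.5132

0.5132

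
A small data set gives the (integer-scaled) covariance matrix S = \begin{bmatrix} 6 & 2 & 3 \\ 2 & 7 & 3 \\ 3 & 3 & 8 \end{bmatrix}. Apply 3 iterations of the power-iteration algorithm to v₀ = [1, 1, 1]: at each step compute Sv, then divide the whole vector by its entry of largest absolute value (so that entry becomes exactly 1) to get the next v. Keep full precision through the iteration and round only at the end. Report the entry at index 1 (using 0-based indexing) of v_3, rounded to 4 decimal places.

0.8055

Sv0 = (11.00000, 12.00000, 14.00000); divide by 14.00000 → v1 = (0.78571, 0.85714, 1.00000)
Sv1 = (9.42857, 10.57143, 12.92857); divide by 12.92857 → v2 = (0.72928, 0.81768, 1.00000)
Sv2 = (9.01105, 10.18232, 12.64088); divide by 12.64088 → v3 = (0.71285, 0.80551, 1.00000)
Requested entry of v3: 1843/2288 = 0.8055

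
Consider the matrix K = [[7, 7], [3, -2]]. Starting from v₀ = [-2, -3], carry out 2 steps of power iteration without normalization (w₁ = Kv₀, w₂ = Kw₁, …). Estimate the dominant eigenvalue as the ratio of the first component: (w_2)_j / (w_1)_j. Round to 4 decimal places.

7.0000

w1 = Kv₀ = (-35, 0)
w2 = Kw1 = (-245, -105)
Ratio at component: -245 / -35 = 7.0000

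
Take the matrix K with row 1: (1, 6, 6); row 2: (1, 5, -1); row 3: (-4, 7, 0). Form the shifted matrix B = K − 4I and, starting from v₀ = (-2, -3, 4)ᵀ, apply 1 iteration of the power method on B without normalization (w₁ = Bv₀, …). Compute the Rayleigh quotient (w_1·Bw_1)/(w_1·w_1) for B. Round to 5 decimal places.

μ ≈ -3.37805

B = K − 4I has rows (-3, 6, 6); (1, 1, -1); (-4, 7, -4)
w1 = Bv₀ = ((-3)·(-2) + 6·(-3) + 6·4; 1·(-2) + 1·(-3) + (-1)·4; (-4)·(-2) + 7·(-3) + (-4)·4) = (12, -9, -29)
Bw1 = (-264, 32, 5)
w1·Bw1 = -3601; w1·w1 = 1066; μ ≈ -3601/1066 = -3.37805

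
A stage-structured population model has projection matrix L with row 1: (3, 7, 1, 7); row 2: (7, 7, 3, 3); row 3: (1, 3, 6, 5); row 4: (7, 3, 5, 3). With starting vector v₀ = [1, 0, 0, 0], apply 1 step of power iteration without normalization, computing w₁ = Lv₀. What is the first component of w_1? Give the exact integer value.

3

w1 = Lv₀ = (3·1 + 7·0 + 1·0 + 7·0; 7·1 + 7·0 + 3·0 + 3·0; 1·1 + 3·0 + 6·0 + 5·0; 7·1 + 3·0 + 5·0 + 3·0) = (3, 7, 1, 7)
The requested component of w1 is 3.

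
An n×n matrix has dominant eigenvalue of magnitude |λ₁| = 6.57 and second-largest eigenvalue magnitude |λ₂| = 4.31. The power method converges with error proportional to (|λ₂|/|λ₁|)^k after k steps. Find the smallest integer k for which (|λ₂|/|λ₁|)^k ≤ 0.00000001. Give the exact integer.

|λ₂/λ₁| = 4.31/6.57 = 0.65601
Need k ≥ ln(0.00000001) / ln(0.65601) = -18.4207 / -0.4216 ≈ 43.695
Smallest integer k satisfying the bound: 44

44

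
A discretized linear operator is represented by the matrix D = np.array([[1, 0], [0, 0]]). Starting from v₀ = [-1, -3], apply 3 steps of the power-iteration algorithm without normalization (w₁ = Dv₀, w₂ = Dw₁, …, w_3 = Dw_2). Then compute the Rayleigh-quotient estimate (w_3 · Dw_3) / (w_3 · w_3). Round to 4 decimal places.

w1 = Dv₀ = (1·(-1) + 0·(-3); 0·(-1) + 0·(-3)) = (-1, 0)
w2 = Dw1 = (1·(-1) + 0·0; 0·(-1) + 0·0) = (-1, 0)
w3 = Dw2 = (-1, 0)
Dw3 = (-1, 0)
w3·Dw3 = (-1)·(-1) + 0·0 = 1; w3·w3 = (-1)·(-1) + 0·0 = 1
λ ≈ 1/1 = 1.0000

λ ≈ 1.0000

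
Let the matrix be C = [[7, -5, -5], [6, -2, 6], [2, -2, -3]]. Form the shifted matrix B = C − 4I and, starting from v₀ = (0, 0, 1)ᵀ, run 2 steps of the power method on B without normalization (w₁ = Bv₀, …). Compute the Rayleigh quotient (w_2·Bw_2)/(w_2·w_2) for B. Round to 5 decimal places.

B = C − 4I has rows (3, -5, -5); (6, -6, 6); (2, -2, -7)
w1 = Bv₀ = (-5, 6, -7)
w2 = Bw1 = (-10, -108, 27)
Bw2 = (375, 750, 7)
w2·Bw2 = -84561; w2·w2 = 12493; μ ≈ -84561/12493 = -6.76867

-6.76867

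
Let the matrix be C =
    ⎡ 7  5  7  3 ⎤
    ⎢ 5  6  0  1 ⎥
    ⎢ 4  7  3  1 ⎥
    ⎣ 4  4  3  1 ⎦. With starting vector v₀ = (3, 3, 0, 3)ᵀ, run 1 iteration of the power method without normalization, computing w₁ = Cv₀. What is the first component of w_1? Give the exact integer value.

w1 = Cv₀ = (7·3 + 5·3 + 7·0 + 3·3; 5·3 + 6·3 + 0·0 + 1·3; 4·3 + 7·3 + 3·0 + 1·3; 4·3 + 4·3 + 3·0 + 1·3) = (45, 36, 36, 27)
The requested component of w1 is 45.

45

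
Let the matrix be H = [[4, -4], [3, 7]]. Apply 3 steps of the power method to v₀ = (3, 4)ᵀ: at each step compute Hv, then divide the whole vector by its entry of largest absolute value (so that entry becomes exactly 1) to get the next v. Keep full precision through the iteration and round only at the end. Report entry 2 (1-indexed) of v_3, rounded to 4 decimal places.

-0.7524

Hv0 = (-4.00000, 37.00000); divide by 37.00000 → v1 = (-0.10811, 1.00000)
Hv1 = (-4.43243, 6.67568); divide by 6.67568 → v2 = (-0.66397, 1.00000)
Hv2 = (-6.65587, 5.00810); divide by -6.65587 → v3 = (1.00000, -0.75243)
Requested entry of v3: 1237/-1644 = -0.7524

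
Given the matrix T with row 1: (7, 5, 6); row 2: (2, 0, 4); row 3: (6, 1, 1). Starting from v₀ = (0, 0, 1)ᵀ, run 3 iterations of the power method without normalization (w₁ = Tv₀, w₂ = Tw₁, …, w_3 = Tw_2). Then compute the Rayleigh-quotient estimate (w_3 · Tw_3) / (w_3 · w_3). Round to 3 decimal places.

w1 = Tv₀ = (7·0 + 5·0 + 6·1; 2·0 + 0·0 + 4·1; 6·0 + 1·0 + 1·1) = (6, 4, 1)
w2 = Tw1 = (7·6 + 5·4 + 6·1; 2·6 + 0·4 + 4·1; 6·6 + 1·4 + 1·1) = (68, 16, 41)
w3 = Tw2 = (802, 300, 465)
Tw3 = (9904, 3464, 5577)
w3·Tw3 = 802·9904 + 300·3464 + 465·5577 = 11575513; w3·w3 = 802·802 + 300·300 + 465·465 = 949429
λ ≈ 11575513/949429 = 12.192

λ ≈ 12.192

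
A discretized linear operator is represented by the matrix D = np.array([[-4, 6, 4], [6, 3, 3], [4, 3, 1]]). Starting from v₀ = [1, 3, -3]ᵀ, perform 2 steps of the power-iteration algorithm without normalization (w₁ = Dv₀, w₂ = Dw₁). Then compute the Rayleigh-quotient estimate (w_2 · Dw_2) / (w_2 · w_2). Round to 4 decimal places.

7.8891

w1 = Dv₀ = ((-4)·1 + 6·3 + 4·(-3); 6·1 + 3·3 + 3·(-3); 4·1 + 3·3 + 1·(-3)) = (2, 6, 10)
w2 = Dw1 = ((-4)·2 + 6·6 + 4·10; 6·2 + 3·6 + 3·10; 4·2 + 3·6 + 1·10) = (68, 60, 36)
Dw2 = (232, 696, 488)
w2·Dw2 = 68·232 + 60·696 + 36·488 = 75104; w2·w2 = 68·68 + 60·60 + 36·36 = 9520
λ ≈ 75104/9520 = 7.8891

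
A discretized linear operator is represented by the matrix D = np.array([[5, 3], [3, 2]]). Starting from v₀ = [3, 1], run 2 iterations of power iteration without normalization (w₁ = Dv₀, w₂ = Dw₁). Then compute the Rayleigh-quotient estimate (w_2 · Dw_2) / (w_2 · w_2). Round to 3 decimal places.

w1 = Dv₀ = (5·3 + 3·1; 3·3 + 2·1) = (18, 11)
w2 = Dw1 = (5·18 + 3·11; 3·18 + 2·11) = (123, 76)
Dw2 = (843, 521)
w2·Dw2 = 123·843 + 76·521 = 143285; w2·w2 = 123·123 + 76·76 = 20905
λ ≈ 143285/20905 = 6.854

λ ≈ 6.854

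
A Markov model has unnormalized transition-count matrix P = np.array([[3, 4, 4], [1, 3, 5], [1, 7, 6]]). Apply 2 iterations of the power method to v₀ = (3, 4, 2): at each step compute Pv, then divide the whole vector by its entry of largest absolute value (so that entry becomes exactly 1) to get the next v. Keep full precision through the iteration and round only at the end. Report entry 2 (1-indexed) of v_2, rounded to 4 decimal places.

0.6931

Pv0 = (33.00000, 25.00000, 43.00000); divide by 43.00000 → v1 = (0.76744, 0.58140, 1.00000)
Pv1 = (8.62791, 7.51163, 10.83721); divide by 10.83721 → v2 = (0.79614, 0.69313, 1.00000)
Requested entry of v2: 323/466 = 0.6931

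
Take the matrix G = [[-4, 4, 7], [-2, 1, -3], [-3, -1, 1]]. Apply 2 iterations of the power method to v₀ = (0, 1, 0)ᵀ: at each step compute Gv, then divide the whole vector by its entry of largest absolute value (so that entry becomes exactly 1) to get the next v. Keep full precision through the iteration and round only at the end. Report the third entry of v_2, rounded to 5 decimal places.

0.73684

Gv0 = (4.000000, 1.000000, -1.000000); divide by 4.000000 → v1 = (1.000000, 0.250000, -0.250000)
Gv1 = (-4.750000, -1.000000, -3.500000); divide by -4.750000 → v2 = (1.000000, 0.210526, 0.736842)
Requested entry of v2: -14/-19 = 0.73684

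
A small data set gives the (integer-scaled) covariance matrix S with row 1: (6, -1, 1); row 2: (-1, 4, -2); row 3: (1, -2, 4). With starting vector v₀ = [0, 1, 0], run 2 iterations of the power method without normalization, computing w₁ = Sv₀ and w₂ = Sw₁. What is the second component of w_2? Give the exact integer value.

w1 = Sv₀ = (6·0 + (-1)·1 + 1·0; (-1)·0 + 4·1 + (-2)·0; 1·0 + (-2)·1 + 4·0) = (-1, 4, -2)
w2 = Sw1 = (6·(-1) + (-1)·4 + 1·(-2); (-1)·(-1) + 4·4 + (-2)·(-2); 1·(-1) + (-2)·4 + 4·(-2)) = (-12, 21, -17)
The requested component of w2 is 21.

21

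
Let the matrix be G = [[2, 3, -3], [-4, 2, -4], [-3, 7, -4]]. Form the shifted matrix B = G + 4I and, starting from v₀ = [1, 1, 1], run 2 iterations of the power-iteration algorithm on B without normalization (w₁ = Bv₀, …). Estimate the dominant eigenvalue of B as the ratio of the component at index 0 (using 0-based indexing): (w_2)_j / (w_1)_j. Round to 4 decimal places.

B = G + 4I has rows (6, 3, -3); (-4, 6, -4); (-3, 7, 0)
w1 = Bv₀ = (6, -2, 4)
w2 = Bw1 = (18, -52, -32)
Ratio: 18/6 = 3.0000

μ ≈ 3.0000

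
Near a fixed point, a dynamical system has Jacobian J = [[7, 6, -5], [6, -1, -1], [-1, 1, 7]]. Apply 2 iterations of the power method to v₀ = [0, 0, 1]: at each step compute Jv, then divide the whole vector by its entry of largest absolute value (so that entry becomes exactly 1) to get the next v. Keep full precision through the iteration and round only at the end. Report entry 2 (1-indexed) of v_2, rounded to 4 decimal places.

Jv0 = (-5.00000, -1.00000, 7.00000); divide by 7.00000 → v1 = (-0.71429, -0.14286, 1.00000)
Jv1 = (-10.85714, -5.14286, 7.57143); divide by -10.85714 → v2 = (1.00000, 0.47368, -0.69737)
Requested entry of v2: -36/-76 = 0.4737

0.4737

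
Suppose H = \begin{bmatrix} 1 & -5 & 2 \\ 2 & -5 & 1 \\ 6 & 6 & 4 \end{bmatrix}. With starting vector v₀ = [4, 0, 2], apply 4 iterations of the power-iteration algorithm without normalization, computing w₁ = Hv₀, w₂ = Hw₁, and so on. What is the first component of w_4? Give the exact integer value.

w1 = Hv₀ = (8, 10, 32)
w2 = Hw1 = (22, -2, 236)
w3 = Hw2 = (504, 290, 1064)
w4 = Hw3 = (1182, 622, 9020)
The requested component of w4 is 1182.

1182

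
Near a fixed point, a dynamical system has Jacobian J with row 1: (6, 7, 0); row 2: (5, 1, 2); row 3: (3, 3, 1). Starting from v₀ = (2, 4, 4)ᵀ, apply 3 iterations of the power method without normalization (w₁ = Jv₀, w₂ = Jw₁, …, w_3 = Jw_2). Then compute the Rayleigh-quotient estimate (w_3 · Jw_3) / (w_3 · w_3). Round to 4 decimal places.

λ ≈ 10.4522

w1 = Jv₀ = (40, 22, 22)
w2 = Jw1 = (394, 266, 208)
w3 = Jw2 = (4226, 2652, 2188)
Jw3 = (43920, 28158, 22822)
w3·Jw3 = 4226·43920 + 2652·28158 + 2188·22822 = 310215472; w3·w3 = 4226·4226 + 2652·2652 + 2188·2188 = 29679524
λ ≈ 310215472/29679524 = 10.4522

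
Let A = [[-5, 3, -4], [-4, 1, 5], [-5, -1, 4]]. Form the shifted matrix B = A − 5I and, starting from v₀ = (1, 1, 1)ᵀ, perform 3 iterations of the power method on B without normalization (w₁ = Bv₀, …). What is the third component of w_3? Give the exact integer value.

-731

B = A − 5I has rows (-10, 3, -4); (-4, -4, 5); (-5, -1, -1)
w1 = Bv₀ = ((-10)·1 + 3·1 + (-4)·1; (-4)·1 + (-4)·1 + 5·1; (-5)·1 + (-1)·1 + (-1)·1) = (-11, -3, -7)
w2 = Bw1 = ((-10)·(-11) + 3·(-3) + (-4)·(-7); (-4)·(-11) + (-4)·(-3) + 5·(-7); (-5)·(-11) + (-1)·(-3) + (-1)·(-7)) = (129, 21, 65)
w3 = Bw2 = (-1487, -275, -731)
Requested component of w3: -731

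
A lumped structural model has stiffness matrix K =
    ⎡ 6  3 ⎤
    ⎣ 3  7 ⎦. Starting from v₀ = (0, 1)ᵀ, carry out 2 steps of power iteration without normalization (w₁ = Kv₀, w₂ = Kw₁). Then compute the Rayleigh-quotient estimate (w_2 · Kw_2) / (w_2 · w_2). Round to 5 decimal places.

λ ≈ 9.46694

w1 = Kv₀ = (6·0 + 3·1; 3·0 + 7·1) = (3, 7)
w2 = Kw1 = (6·3 + 3·7; 3·3 + 7·7) = (39, 58)
Kw2 = (408, 523)
w2·Kw2 = 39·408 + 58·523 = 46246; w2·w2 = 39·39 + 58·58 = 4885
λ ≈ 46246/4885 = 9.46694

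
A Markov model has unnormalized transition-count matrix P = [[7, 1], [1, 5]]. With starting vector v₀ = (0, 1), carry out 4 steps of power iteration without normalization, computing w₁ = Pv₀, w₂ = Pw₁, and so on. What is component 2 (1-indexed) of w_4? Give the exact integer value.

820

w1 = Pv₀ = (7·0 + 1·1; 1·0 + 5·1) = (1, 5)
w2 = Pw1 = (7·1 + 1·5; 1·1 + 5·5) = (12, 26)
w3 = Pw2 = (110, 142)
w4 = Pw3 = (912, 820)
The requested component of w4 is 820.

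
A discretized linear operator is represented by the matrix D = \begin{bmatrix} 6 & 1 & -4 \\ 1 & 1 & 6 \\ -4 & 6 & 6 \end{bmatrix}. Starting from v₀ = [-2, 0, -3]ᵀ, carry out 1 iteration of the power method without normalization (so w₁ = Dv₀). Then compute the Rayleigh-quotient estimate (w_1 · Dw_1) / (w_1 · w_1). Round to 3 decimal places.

λ ≈ 6.800

w1 = Dv₀ = (6·(-2) + 1·0 + (-4)·(-3); 1·(-2) + 1·0 + 6·(-3); (-4)·(-2) + 6·0 + 6·(-3)) = (0, -20, -10)
Dw1 = (20, -80, -180)
w1·Dw1 = 0·20 + (-20)·(-80) + (-10)·(-180) = 3400; w1·w1 = 0·0 + (-20)·(-20) + (-10)·(-10) = 500
λ ≈ 3400/500 = 6.800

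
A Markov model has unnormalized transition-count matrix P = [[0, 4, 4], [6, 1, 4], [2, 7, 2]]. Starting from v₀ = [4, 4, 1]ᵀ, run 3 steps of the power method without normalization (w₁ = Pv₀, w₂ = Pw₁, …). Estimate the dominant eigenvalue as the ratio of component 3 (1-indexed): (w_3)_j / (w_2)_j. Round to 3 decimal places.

w1 = Pv₀ = (0·4 + 4·4 + 4·1; 6·4 + 1·4 + 4·1; 2·4 + 7·4 + 2·1) = (20, 32, 38)
w2 = Pw1 = (0·20 + 4·32 + 4·38; 6·20 + 1·32 + 4·38; 2·20 + 7·32 + 2·38) = (280, 304, 340)
w3 = Pw2 = (2576, 3344, 3368)
Ratio at component: 3368 / 340 = 9.906

9.906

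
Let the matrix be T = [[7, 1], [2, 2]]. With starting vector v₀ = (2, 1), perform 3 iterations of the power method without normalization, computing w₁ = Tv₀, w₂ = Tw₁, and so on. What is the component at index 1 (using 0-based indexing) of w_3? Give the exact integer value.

306

w1 = Tv₀ = (15, 6)
w2 = Tw1 = (111, 42)
w3 = Tw2 = (819, 306)
The requested component of w3 is 306.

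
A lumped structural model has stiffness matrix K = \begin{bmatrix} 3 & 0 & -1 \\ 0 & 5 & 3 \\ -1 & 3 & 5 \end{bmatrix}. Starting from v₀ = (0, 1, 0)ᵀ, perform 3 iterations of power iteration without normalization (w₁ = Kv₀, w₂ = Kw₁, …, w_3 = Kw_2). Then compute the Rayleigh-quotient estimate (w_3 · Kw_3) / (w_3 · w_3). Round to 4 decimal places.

w1 = Kv₀ = (3·0 + 0·1 + (-1)·0; 0·0 + 5·1 + 3·0; (-1)·0 + 3·1 + 5·0) = (0, 5, 3)
w2 = Kw1 = (3·0 + 0·5 + (-1)·3; 0·0 + 5·5 + 3·3; (-1)·0 + 3·5 + 5·3) = (-3, 34, 30)
w3 = Kw2 = (-39, 260, 255)
Kw3 = (-372, 2065, 2094)
w3·Kw3 = (-39)·(-372) + 260·2065 + 255·2094 = 1085378; w3·w3 = (-39)·(-39) + 260·260 + 255·255 = 134146
λ ≈ 1085378/134146 = 8.0910

λ ≈ 8.0910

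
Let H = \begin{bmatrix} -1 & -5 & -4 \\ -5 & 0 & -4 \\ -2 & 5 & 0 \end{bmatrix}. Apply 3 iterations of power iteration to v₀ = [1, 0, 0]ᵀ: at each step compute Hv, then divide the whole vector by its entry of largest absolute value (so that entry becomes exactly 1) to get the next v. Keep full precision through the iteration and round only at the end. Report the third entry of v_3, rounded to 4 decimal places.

Hv0 = (-1.00000, -5.00000, -2.00000); divide by -5.00000 → v1 = (0.20000, 1.00000, 0.40000)
Hv1 = (-6.80000, -2.60000, 4.60000); divide by -6.80000 → v2 = (1.00000, 0.38235, -0.67647)
Hv2 = (-0.20588, -2.29412, -0.08824); divide by -2.29412 → v3 = (0.08974, 1.00000, 0.03846)
Requested entry of v3: -3/-78 = 0.0385

0.0385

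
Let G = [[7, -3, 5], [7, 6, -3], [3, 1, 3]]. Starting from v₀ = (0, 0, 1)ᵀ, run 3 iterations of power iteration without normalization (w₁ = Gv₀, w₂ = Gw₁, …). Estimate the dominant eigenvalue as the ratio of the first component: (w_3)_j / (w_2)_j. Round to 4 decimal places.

w1 = Gv₀ = (7·0 + (-3)·0 + 5·1; 7·0 + 6·0 + (-3)·1; 3·0 + 1·0 + 3·1) = (5, -3, 3)
w2 = Gw1 = (7·5 + (-3)·(-3) + 5·3; 7·5 + 6·(-3) + (-3)·3; 3·5 + 1·(-3) + 3·3) = (59, 8, 21)
w3 = Gw2 = (494, 398, 248)
Ratio at component: 494 / 59 = 8.3729

8.3729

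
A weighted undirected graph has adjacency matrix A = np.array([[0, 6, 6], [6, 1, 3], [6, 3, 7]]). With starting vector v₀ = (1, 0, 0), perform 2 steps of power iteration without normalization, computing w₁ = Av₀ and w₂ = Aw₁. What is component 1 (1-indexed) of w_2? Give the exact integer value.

w1 = Av₀ = (0·1 + 6·0 + 6·0; 6·1 + 1·0 + 3·0; 6·1 + 3·0 + 7·0) = (0, 6, 6)
w2 = Aw1 = (0·0 + 6·6 + 6·6; 6·0 + 1·6 + 3·6; 6·0 + 3·6 + 7·6) = (72, 24, 60)
The requested component of w2 is 72.

72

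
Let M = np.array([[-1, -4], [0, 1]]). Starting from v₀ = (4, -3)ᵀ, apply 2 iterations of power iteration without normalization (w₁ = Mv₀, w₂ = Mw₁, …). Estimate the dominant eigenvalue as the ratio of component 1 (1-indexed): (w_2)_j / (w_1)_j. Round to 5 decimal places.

w1 = Mv₀ = (8, -3)
w2 = Mw1 = (4, -3)
Ratio at component: 4 / 8 = 0.50000

λ ≈ 0.50000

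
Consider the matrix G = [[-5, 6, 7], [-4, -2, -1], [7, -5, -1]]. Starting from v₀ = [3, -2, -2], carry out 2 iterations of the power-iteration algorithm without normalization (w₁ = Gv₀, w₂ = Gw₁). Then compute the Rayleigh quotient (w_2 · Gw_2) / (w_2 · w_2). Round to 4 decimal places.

-8.2623

w1 = Gv₀ = (-41, -6, 33)
w2 = Gw1 = (400, 143, -290)
Gw2 = (-3172, -1596, 2375)
w2·Gw2 = 400·(-3172) + 143·(-1596) + (-290)·2375 = -2185778; w2·w2 = 400·400 + 143·143 + (-290)·(-290) = 264549
λ ≈ -2185778/264549 = -8.2623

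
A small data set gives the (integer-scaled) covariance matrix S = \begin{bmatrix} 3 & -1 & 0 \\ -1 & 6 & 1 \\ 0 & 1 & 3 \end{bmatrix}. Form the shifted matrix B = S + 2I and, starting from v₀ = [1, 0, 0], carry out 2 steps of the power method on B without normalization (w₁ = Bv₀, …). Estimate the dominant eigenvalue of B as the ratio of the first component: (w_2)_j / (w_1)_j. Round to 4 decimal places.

B = S + 2I has rows (5, -1, 0); (-1, 8, 1); (0, 1, 5)
w1 = Bv₀ = (5·1 + (-1)·0 + 0·0; (-1)·1 + 8·0 + 1·0; 0·1 + 1·0 + 5·0) = (5, -1, 0)
w2 = Bw1 = (5·5 + (-1)·(-1) + 0·0; (-1)·5 + 8·(-1) + 1·0; 0·5 + 1·(-1) + 5·0) = (26, -13, -1)
Ratio: 26/5 = 5.2000

μ ≈ 5.2000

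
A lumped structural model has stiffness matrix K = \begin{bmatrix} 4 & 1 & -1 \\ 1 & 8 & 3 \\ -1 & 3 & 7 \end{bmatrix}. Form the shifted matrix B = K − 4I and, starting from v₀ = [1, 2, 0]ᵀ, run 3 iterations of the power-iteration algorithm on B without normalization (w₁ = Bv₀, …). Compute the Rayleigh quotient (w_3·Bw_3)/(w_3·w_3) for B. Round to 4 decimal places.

6.5422

B = K − 4I has rows (0, 1, -1); (1, 4, 3); (-1, 3, 3)
w1 = Bv₀ = (0·1 + 1·2 + (-1)·0; 1·1 + 4·2 + 3·0; (-1)·1 + 3·2 + 3·0) = (2, 9, 5)
w2 = Bw1 = (0·2 + 1·9 + (-1)·5; 1·2 + 4·9 + 3·5; (-1)·2 + 3·9 + 3·5) = (4, 53, 40)
w3 = Bw2 = (13, 336, 275)
Bw3 = (61, 2182, 1820)
w3·Bw3 = 1234445; w3·w3 = 188690; μ ≈ 1234445/188690 = 6.5422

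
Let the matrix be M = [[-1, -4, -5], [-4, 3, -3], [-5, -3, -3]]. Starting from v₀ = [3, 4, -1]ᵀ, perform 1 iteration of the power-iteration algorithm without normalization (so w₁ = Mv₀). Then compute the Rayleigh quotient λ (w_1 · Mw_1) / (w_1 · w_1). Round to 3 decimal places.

λ ≈ -5.748

w1 = Mv₀ = ((-1)·3 + (-4)·4 + (-5)·(-1); (-4)·3 + 3·4 + (-3)·(-1); (-5)·3 + (-3)·4 + (-3)·(-1)) = (-14, 3, -24)
Mw1 = (122, 137, 133)
w1·Mw1 = (-14)·122 + 3·137 + (-24)·133 = -4489; w1·w1 = (-14)·(-14) + 3·3 + (-24)·(-24) = 781
λ ≈ -4489/781 = -5.748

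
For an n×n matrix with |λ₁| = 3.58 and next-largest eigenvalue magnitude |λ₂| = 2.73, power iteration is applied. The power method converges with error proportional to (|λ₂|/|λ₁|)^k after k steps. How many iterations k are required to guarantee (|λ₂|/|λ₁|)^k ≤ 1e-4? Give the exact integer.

34

|λ₂/λ₁| = 2.73/3.58 = 0.76257
Need k ≥ ln(1e-4) / ln(0.76257) = -9.2103 / -0.2711 ≈ 33.979
Smallest integer k satisfying the bound: 34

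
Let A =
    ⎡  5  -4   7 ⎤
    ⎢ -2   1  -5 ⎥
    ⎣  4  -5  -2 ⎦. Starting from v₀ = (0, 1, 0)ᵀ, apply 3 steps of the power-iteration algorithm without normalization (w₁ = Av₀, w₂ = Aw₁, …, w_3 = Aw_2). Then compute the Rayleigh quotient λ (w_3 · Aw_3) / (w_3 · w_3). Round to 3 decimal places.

w1 = Av₀ = (-4, 1, -5)
w2 = Aw1 = (-59, 34, -11)
w3 = Aw2 = (-508, 207, -384)
Aw3 = (-6056, 3143, -2299)
w3·Aw3 = (-508)·(-6056) + 207·3143 + (-384)·(-2299) = 4609865; w3·w3 = (-508)·(-508) + 207·207 + (-384)·(-384) = 448369
λ ≈ 4609865/448369 = 10.281

10.281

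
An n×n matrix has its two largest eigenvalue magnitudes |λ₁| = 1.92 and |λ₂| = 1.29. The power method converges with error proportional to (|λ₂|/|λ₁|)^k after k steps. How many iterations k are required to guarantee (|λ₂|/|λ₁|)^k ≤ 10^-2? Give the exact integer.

12

|λ₂/λ₁| = 1.29/1.92 = 0.67188
Need k ≥ ln(10^-2) / ln(0.67188) = -4.6052 / -0.3977 ≈ 11.580
Smallest integer k satisfying the bound: 12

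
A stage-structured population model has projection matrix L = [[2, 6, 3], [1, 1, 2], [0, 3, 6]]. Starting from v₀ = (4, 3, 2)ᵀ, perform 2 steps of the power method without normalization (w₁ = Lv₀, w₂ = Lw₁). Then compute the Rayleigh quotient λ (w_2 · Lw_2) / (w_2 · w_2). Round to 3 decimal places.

7.281

w1 = Lv₀ = (2·4 + 6·3 + 3·2; 1·4 + 1·3 + 2·2; 0·4 + 3·3 + 6·2) = (32, 11, 21)
w2 = Lw1 = (2·32 + 6·11 + 3·21; 1·32 + 1·11 + 2·21; 0·32 + 3·11 + 6·21) = (193, 85, 159)
Lw2 = (1373, 596, 1209)
w2·Lw2 = 193·1373 + 85·596 + 159·1209 = 507880; w2·w2 = 193·193 + 85·85 + 159·159 = 69755
λ ≈ 507880/69755 = 7.281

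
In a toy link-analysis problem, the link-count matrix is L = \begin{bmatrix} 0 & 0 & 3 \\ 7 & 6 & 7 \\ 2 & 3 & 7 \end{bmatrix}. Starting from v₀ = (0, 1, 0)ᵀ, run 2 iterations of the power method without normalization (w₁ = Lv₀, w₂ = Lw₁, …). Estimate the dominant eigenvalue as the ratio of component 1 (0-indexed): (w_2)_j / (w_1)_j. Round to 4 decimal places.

w1 = Lv₀ = (0, 6, 3)
w2 = Lw1 = (9, 57, 39)
Ratio at component: 57 / 6 = 9.5000

λ ≈ 9.5000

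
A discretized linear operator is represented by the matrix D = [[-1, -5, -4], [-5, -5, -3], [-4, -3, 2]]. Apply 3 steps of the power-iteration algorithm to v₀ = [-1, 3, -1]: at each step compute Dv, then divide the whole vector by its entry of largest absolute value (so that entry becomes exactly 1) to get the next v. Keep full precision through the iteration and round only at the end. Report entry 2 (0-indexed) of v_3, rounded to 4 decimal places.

0.4981

Dv0 = (-10.00000, -7.00000, -7.00000); divide by -10.00000 → v1 = (1.00000, 0.70000, 0.70000)
Dv1 = (-7.30000, -10.60000, -4.70000); divide by -10.60000 → v2 = (0.68868, 1.00000, 0.44340)
Dv2 = (-7.46226, -9.77358, -4.86792); divide by -9.77358 → v3 = (0.76351, 1.00000, 0.49807)
Requested entry of v3: -516/-1036 = 0.4981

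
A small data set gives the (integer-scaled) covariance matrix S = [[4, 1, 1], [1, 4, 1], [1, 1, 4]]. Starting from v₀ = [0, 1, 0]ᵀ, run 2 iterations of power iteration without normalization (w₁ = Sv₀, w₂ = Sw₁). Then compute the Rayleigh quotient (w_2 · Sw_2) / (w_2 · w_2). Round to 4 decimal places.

w1 = Sv₀ = (1, 4, 1)
w2 = Sw1 = (9, 18, 9)
Sw2 = (63, 90, 63)
w2·Sw2 = 9·63 + 18·90 + 9·63 = 2754; w2·w2 = 9·9 + 18·18 + 9·9 = 486
λ ≈ 2754/486 = 5.6667

λ ≈ 5.6667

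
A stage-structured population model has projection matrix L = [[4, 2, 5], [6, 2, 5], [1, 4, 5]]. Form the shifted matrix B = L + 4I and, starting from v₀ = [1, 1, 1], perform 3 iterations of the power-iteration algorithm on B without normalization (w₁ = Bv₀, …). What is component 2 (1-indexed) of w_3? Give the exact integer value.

B = L + 4I has rows (8, 2, 5); (6, 6, 5); (1, 4, 9)
w1 = Bv₀ = (8·1 + 2·1 + 5·1; 6·1 + 6·1 + 5·1; 1·1 + 4·1 + 9·1) = (15, 17, 14)
w2 = Bw1 = (8·15 + 2·17 + 5·14; 6·15 + 6·17 + 5·14; 1·15 + 4·17 + 9·14) = (224, 262, 209)
w3 = Bw2 = (3361, 3961, 3153)
Requested component of w3: 3961

3961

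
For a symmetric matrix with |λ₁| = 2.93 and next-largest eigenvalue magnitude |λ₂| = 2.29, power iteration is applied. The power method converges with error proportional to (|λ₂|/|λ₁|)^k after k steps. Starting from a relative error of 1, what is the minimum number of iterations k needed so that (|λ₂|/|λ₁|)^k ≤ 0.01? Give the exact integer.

|λ₂/λ₁| = 2.29/2.93 = 0.78157
Need k ≥ ln(0.01) / ln(0.78157) = -4.6052 / -0.2465 ≈ 18.686
Smallest integer k satisfying the bound: 19

19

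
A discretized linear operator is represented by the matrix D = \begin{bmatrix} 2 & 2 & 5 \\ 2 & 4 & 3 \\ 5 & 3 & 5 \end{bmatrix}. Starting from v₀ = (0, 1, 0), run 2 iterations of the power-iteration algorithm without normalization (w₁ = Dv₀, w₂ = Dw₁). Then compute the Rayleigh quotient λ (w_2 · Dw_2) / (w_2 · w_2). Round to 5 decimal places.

w1 = Dv₀ = (2, 4, 3)
w2 = Dw1 = (27, 29, 37)
Dw2 = (297, 281, 407)
w2·Dw2 = 27·297 + 29·281 + 37·407 = 31227; w2·w2 = 27·27 + 29·29 + 37·37 = 2939
λ ≈ 31227/2939 = 10.62504

10.62504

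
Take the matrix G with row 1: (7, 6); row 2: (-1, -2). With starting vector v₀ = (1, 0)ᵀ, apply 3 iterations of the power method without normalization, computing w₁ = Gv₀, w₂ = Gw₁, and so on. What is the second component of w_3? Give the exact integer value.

w1 = Gv₀ = (7·1 + 6·0; (-1)·1 + (-2)·0) = (7, -1)
w2 = Gw1 = (7·7 + 6·(-1); (-1)·7 + (-2)·(-1)) = (43, -5)
w3 = Gw2 = (271, -33)
The requested component of w3 is -33.

-33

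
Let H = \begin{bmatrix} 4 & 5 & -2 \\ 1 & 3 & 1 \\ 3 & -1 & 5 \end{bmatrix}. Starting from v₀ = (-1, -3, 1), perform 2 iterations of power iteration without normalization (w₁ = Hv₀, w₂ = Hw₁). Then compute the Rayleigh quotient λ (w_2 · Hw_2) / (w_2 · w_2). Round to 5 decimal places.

5.76662

w1 = Hv₀ = (4·(-1) + 5·(-3) + (-2)·1; 1·(-1) + 3·(-3) + 1·1; 3·(-1) + (-1)·(-3) + 5·1) = (-21, -9, 5)
w2 = Hw1 = (4·(-21) + 5·(-9) + (-2)·5; 1·(-21) + 3·(-9) + 1·5; 3·(-21) + (-1)·(-9) + 5·5) = (-139, -43, -29)
Hw2 = (-713, -297, -519)
w2·Hw2 = (-139)·(-713) + (-43)·(-297) + (-29)·(-519) = 126929; w2·w2 = (-139)·(-139) + (-43)·(-43) + (-29)·(-29) = 22011
λ ≈ 126929/22011 = 5.76662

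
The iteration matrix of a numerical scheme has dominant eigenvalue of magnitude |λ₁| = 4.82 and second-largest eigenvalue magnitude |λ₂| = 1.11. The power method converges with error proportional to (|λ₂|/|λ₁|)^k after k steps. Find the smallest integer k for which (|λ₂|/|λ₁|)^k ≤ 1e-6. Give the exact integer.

10

|λ₂/λ₁| = 1.11/4.82 = 0.23029
Need k ≥ ln(1e-6) / ln(0.23029) = -13.8155 / -1.4684 ≈ 9.408
Smallest integer k satisfying the bound: 10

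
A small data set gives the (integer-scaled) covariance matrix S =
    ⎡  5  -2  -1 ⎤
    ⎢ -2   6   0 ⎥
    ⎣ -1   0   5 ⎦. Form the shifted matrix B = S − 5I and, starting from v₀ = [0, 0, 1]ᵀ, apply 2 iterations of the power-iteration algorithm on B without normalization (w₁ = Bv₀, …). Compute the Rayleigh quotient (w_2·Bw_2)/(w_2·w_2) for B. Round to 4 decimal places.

μ ≈ 0.8000

B = S − 5I has rows (0, -2, -1); (-2, 1, 0); (-1, 0, 0)
w1 = Bv₀ = (-1, 0, 0)
w2 = Bw1 = (0, 2, 1)
Bw2 = (-5, 2, 0)
w2·Bw2 = 4; w2·w2 = 5; μ ≈ 4/5 = 0.8000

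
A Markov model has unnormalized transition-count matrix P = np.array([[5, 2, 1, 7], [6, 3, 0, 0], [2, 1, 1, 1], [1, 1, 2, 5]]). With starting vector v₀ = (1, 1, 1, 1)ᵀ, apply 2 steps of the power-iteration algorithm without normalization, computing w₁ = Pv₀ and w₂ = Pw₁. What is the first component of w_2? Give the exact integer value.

161

w1 = Pv₀ = (15, 9, 5, 9)
w2 = Pw1 = (161, 117, 53, 79)
The requested component of w2 is 161.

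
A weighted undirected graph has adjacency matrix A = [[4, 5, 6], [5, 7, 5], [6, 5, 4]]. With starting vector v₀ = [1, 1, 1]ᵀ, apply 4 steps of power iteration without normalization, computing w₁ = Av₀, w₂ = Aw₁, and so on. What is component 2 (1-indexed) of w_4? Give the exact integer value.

w1 = Av₀ = (15, 17, 15)
w2 = Aw1 = (235, 269, 235)
w3 = Aw2 = (3695, 4233, 3695)
w4 = Aw3 = (58115, 66581, 58115)
The requested component of w4 is 66581.

66581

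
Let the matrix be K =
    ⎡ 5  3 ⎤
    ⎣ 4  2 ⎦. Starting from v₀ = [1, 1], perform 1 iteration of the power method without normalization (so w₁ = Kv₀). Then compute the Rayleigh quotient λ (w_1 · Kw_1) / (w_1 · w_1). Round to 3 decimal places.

w1 = Kv₀ = (5·1 + 3·1; 4·1 + 2·1) = (8, 6)
Kw1 = (58, 44)
w1·Kw1 = 8·58 + 6·44 = 728; w1·w1 = 8·8 + 6·6 = 100
λ ≈ 728/100 = 7.280

λ ≈ 7.280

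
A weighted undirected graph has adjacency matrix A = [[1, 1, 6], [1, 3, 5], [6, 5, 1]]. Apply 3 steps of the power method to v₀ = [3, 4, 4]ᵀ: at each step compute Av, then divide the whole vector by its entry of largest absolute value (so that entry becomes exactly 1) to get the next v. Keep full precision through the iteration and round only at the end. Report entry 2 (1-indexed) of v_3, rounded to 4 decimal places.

0.8342

Av0 = (31.00000, 35.00000, 42.00000); divide by 42.00000 → v1 = (0.73810, 0.83333, 1.00000)
Av1 = (7.57143, 8.23810, 9.59524); divide by 9.59524 → v2 = (0.78908, 0.85856, 1.00000)
Av2 = (7.64764, 8.36476, 10.02730); divide by 10.02730 → v3 = (0.76268, 0.83420, 1.00000)
Requested entry of v3: 3371/4041 = 0.8342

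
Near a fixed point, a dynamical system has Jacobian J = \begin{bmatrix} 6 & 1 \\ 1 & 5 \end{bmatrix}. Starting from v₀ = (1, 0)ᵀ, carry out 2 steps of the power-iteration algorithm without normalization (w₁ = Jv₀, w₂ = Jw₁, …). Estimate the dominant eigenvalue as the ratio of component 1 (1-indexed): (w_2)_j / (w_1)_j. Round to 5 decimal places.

w1 = Jv₀ = (6·1 + 1·0; 1·1 + 5·0) = (6, 1)
w2 = Jw1 = (6·6 + 1·1; 1·6 + 5·1) = (37, 11)
Ratio at component: 37 / 6 = 6.16667

6.16667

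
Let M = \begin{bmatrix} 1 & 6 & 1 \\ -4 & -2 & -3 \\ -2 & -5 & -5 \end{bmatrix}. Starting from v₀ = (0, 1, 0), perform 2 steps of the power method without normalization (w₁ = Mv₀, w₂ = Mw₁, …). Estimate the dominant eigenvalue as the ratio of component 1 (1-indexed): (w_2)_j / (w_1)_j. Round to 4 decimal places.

-1.8333

w1 = Mv₀ = (1·0 + 6·1 + 1·0; (-4)·0 + (-2)·1 + (-3)·0; (-2)·0 + (-5)·1 + (-5)·0) = (6, -2, -5)
w2 = Mw1 = (1·6 + 6·(-2) + 1·(-5); (-4)·6 + (-2)·(-2) + (-3)·(-5); (-2)·6 + (-5)·(-2) + (-5)·(-5)) = (-11, -5, 23)
Ratio at component: -11 / 6 = -1.8333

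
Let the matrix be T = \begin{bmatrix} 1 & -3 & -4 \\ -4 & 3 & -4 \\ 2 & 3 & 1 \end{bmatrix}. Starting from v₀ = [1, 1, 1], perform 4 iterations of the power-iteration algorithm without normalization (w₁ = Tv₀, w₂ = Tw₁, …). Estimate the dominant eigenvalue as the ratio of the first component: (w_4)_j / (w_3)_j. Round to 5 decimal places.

w1 = Tv₀ = (1·1 + (-3)·1 + (-4)·1; (-4)·1 + 3·1 + (-4)·1; 2·1 + 3·1 + 1·1) = (-6, -5, 6)
w2 = Tw1 = (1·(-6) + (-3)·(-5) + (-4)·6; (-4)·(-6) + 3·(-5) + (-4)·6; 2·(-6) + 3·(-5) + 1·6) = (-15, -15, -21)
w3 = Tw2 = (114, 99, -96)
w4 = Tw3 = (201, 225, 429)
Ratio at component: 201 / 114 = 1.76316

λ ≈ 1.76316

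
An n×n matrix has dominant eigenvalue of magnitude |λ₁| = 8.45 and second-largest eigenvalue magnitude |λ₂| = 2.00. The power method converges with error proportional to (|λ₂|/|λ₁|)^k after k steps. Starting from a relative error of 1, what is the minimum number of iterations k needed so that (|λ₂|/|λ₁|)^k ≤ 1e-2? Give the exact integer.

|λ₂/λ₁| = 2.00/8.45 = 0.23669
Need k ≥ ln(1e-2) / ln(0.23669) = -4.6052 / -1.4410 ≈ 3.196
Smallest integer k satisfying the bound: 4

4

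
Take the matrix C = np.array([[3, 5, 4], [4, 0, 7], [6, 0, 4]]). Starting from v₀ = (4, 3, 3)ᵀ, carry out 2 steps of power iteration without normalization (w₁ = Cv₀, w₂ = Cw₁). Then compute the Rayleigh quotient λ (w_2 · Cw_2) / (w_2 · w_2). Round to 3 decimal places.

10.962

w1 = Cv₀ = (39, 37, 36)
w2 = Cw1 = (446, 408, 378)
Cw2 = (4890, 4430, 4188)
w2·Cw2 = 446·4890 + 408·4430 + 378·4188 = 5571444; w2·w2 = 446·446 + 408·408 + 378·378 = 508264
λ ≈ 5571444/508264 = 10.962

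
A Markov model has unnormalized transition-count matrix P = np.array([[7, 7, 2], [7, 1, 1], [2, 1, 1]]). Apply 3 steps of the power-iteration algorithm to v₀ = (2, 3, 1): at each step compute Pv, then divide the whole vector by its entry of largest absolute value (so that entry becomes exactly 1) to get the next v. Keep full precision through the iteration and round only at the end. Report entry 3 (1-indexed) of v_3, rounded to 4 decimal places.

Pv0 = (37.00000, 18.00000, 8.00000); divide by 37.00000 → v1 = (1.00000, 0.48649, 0.21622)
Pv1 = (10.83784, 7.70270, 2.70270); divide by 10.83784 → v2 = (1.00000, 0.71072, 0.24938)
Pv2 = (12.47382, 7.96010, 2.96010); divide by 12.47382 → v3 = (1.00000, 0.63814, 0.23731)
Requested entry of v3: 1187/5002 = 0.2373

0.2373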